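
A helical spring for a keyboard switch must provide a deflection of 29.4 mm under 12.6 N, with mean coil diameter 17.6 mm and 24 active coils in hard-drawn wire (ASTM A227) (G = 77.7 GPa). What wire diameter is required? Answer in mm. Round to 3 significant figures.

Required rate k = F/δ = 12.6/29.4 = 0.42857 N/mm
d = (8D³N_a·k / G)^(1/4) = (8·17.6³·24·0.42857 / (77.7×10³))^0.25
  = (5.7735)^0.25 = 1.5501 mm

1.55 mm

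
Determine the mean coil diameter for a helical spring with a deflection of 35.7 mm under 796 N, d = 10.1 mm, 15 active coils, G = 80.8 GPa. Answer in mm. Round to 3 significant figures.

68.0 mm

Required rate k = F/δ = 796/35.7 = 22.297 N/mm
D = (Gd⁴/(8N_a·k))^(1/3) = (80.8×10³·10.1⁴/(8·15·22.297))^(1/3)
  = (314247)^(1/3) = 67.9866 mm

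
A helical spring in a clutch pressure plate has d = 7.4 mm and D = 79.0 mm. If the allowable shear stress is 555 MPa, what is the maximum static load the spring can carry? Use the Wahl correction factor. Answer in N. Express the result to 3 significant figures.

985 N

C = D/d = 79.0/7.4 = 10.6757
K_W = (4C−1)/(4C−4) + 0.615/C = 41.703/38.703 + 0.0576 = 1.1351
τ_max = K·8FD/(πd³) → F_max = τ_allow·πd³/(8DK)
F_max = 555·π·7.4³/(8·79.0·1.1351) = 7.0654e+05/717.4 = 984.87 N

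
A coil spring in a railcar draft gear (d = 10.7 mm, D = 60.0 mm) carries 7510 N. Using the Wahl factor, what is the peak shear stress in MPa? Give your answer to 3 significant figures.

1190 MPa

Spring index C = D/d = 60.0/10.7 = 5.6075
K_W = (4C−1)/(4C−4) + 0.615/C = 21.430/18.430 + 0.1097 = 1.2725
τ₀ = 8FD/(πd³) = 8·7510·60.0/(π·10.7³) = 3.6048e+06/3848.6 = 936.66 MPa
τ_max = K·τ₀ = 1.2725 × 936.66 = 1191.9 MPa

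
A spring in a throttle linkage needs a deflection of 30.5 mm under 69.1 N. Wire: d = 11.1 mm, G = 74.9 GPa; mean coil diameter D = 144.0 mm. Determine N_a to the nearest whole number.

Required rate k = F/δ = 69.1/30.5 = 2.2656 N/mm
N_a = Gd⁴/(8D³k) = (74.9×10³ × 11.1⁴)/(8 × 144.0³ × 2.2656)
    = 1.13703e+09 / 5.41197e+07 = 21.01 → 21 coils

21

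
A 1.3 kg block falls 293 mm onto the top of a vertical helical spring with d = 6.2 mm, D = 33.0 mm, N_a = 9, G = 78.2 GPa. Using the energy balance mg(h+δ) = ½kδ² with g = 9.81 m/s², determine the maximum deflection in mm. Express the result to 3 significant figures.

k = Gd⁴/(8D³N_a) = (78.2×10³)(6.2⁴)/(8·33.0³·9) = 44.658 N/mm
W = mg = 1.3 × 9.81 = 12.753 N
½kδ² − Wδ − Wh = 0 → δ = (W + √(W² + 2kWh))/k
δ = (12.753 + √(162.64 + 333741))/44.658 = (12.753 + 577.84)/44.658 = 13.225 mm

13.2 mm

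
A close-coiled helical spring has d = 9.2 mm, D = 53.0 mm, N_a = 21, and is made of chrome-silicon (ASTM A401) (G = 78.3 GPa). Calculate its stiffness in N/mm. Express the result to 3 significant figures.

k = Gd⁴/(8D³N_a) = (78.3×10³ × 9.2⁴) / (8 × 53.0³ × 21)
  = 5.60936e+08 / 2.50113e+07 = 22.427 N/mm

22.4 N/mm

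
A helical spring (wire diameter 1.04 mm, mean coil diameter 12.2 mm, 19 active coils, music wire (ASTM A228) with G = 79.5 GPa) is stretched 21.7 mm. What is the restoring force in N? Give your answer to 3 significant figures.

k = Gd⁴/(8D³N_a) = (79.5×10³)(1.04⁴)/(8·12.2³·19) = 0.33696 N/mm
F = k·δ = 0.33696 × 21.7 = 7.312 N

7.31 N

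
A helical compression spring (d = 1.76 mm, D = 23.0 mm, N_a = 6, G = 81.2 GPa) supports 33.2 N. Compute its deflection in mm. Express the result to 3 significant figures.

24.9 mm

k = Gd⁴/(8D³N_a) = (81.2×10³)(1.76⁴)/(8·23.0³·6) = 1.3341 N/mm
δ = F/k = 33.2 / 1.3341 = 24.886 mm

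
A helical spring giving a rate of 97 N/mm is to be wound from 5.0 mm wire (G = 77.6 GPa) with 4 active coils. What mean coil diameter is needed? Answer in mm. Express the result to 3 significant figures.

D = (Gd⁴/(8N_a·k))^(1/3) = (77.6×10³·5.0⁴/(8·4·97))^(1/3)
  = (15625)^(1/3) = 25.0000 mm

25.0 mm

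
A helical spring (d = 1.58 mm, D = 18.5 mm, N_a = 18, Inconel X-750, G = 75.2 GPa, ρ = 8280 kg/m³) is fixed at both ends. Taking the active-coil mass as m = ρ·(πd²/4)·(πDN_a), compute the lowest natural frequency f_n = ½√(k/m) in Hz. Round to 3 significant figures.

k = Gd⁴/(8D³N_a) = (75.2×10³)(1.58⁴)/(8·18.5³·18) = 0.51401 N/mm = 514.01 N/m
Wire length L = πDN_a = π·18.5·18 = 1046.2 mm
m = ρ·(πd²/4)·L = 8280 × 1.9607×10⁻⁶ m² × 1.0462 m = 0.016984 kg
f_n = ½√(k/m) = 0.5·√(514.01/0.016984) = 0.5·√(30265) = 86.984 Hz

87.0 Hz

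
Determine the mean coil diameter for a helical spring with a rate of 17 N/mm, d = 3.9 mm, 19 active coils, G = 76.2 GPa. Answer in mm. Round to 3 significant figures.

D = (Gd⁴/(8N_a·k))^(1/3) = (76.2×10³·3.9⁴/(8·19·17))^(1/3)
  = (6822.14)^(1/3) = 18.9659 mm

19.0 mm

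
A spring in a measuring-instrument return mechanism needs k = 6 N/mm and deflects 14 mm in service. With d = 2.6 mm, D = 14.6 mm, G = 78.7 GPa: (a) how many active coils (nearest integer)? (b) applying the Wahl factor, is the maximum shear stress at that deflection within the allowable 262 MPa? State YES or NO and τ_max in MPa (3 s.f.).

(a) 24 coils; (b) YES, τ_max = 227 MPa

N_a = Gd⁴/(8D³k) = (78.7×10³)(2.6⁴)/(8·14.6³·6) = 24.08 → N_a = 24
Actual rate k = Gd⁴/(8D³·24) = 6.0188 N/mm
Working load F = kδ = 6.0188·14 = 84.263 N
C = 14.6/2.6 = 5.6154; K_W = (4C−1)/(4C−4)+0.615/C = 1.2720
τ_max = K_W·8FD/(πd³) = 1.2720·178.24 = 226.73 MPa
τ_max ≤ 262 MPa → acceptable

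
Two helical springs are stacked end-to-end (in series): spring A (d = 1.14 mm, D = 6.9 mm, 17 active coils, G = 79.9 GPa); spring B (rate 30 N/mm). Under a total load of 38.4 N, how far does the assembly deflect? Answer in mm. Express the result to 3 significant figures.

k_A = Gd⁴/(8D³N_a) = (79.9×10³)(1.14⁴)/(8·6.9³·17) = 3.0205 N/mm
Series: 1/k_eq = 1/3.0205 + 1/30 = 0.3644; k_eq = 2.7442 N/mm
δ = F/k_eq = 38.4/2.7442 = 13.993 mm

14.0 mm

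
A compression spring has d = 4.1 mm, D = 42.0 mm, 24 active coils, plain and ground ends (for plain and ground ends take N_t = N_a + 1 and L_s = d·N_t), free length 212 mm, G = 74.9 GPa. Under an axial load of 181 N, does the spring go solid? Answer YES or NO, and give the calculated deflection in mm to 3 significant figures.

YES, δ = 122 mm

k = Gd⁴/(8D³N_a) = (74.9×10³)(4.1⁴)/(8·42.0³·24) = 1.4879 N/mm
N_t = 25; L_s = 4.1·25 = 102.5 mm; δ_solid = L₀ − L_s = 212 − 102.5 = 109.5 mm
δ = F/k = 181/1.4879 = 121.65 mm
δ ≥ δ_solid → spring goes solid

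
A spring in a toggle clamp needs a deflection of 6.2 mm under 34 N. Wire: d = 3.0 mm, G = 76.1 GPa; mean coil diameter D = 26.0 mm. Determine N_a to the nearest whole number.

8

Required rate k = F/δ = 34/6.2 = 5.4839 N/mm
N_a = Gd⁴/(8D³k) = (76.1×10³ × 3.0⁴)/(8 × 26.0³ × 5.4839)
    = 6.1641e+06 / 771076 = 7.994 → 8 coils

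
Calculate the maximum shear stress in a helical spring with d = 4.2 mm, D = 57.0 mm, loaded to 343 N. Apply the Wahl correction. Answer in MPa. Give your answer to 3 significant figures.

743 MPa

Spring index C = D/d = 57.0/4.2 = 13.5714
K_W = (4C−1)/(4C−4) + 0.615/C = 53.286/50.286 + 0.0453 = 1.1050
τ₀ = 8FD/(πd³) = 8·343·57.0/(π·4.2³) = 156408/232.75 = 671.99 MPa
τ_max = K·τ₀ = 1.1050 × 671.99 = 742.53 MPa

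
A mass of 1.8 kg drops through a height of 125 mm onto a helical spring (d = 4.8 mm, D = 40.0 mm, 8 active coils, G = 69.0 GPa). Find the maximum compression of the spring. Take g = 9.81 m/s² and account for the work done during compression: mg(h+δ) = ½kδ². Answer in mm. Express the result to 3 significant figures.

24.3 mm

k = Gd⁴/(8D³N_a) = (69.0×10³)(4.8⁴)/(8·40.0³·8) = 8.9424 N/mm
W = mg = 1.8 × 9.81 = 17.658 N
½kδ² − Wδ − Wh = 0 → δ = (W + √(W² + 2kWh))/k
δ = (17.658 + √(311.8 + 39476.2))/8.9424 = (17.658 + 199.47)/8.9424 = 24.281 mm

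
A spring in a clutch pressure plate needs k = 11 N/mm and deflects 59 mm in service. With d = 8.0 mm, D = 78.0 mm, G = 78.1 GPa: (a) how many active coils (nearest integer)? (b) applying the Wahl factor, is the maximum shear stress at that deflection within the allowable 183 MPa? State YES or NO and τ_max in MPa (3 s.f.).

(a) 8 coils; (b) NO, τ_max = 277 MPa

N_a = Gd⁴/(8D³k) = (78.1×10³)(8.0⁴)/(8·78.0³·11) = 7.66 → N_a = 8
Actual rate k = Gd⁴/(8D³·8) = 10.533 N/mm
Working load F = kδ = 10.533·59 = 621.44 N
C = 78.0/8.0 = 9.7500; K_W = (4C−1)/(4C−4)+0.615/C = 1.1488
τ_max = K_W·8FD/(πd³) = 1.1488·241.08 = 276.95 MPa
τ_max > 183 MPa → exceeds allowable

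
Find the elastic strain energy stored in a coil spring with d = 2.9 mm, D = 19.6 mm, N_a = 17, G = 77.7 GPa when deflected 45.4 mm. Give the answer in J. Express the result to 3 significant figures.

k = Gd⁴/(8D³N_a) = (77.7×10³)(2.9⁴)/(8·19.6³·17) = 5.3667 N/mm
U = ½kδ² = 0.5 × 5.3667 × 45.4² = 5530.8 N·mm = 5.5308 J

5.53 J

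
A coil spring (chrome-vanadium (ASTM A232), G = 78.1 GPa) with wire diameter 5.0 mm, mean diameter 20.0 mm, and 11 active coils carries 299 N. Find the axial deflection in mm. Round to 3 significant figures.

k = Gd⁴/(8D³N_a) = (78.1×10³)(5.0⁴)/(8·20.0³·11) = 69.336 N/mm
δ = F/k = 299 / 69.336 = 4.3123 mm

4.31 mm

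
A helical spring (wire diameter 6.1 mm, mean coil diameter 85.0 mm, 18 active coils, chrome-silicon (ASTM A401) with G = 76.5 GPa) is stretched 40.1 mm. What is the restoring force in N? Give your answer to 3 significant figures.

k = Gd⁴/(8D³N_a) = (76.5×10³)(6.1⁴)/(8·85.0³·18) = 1.1977 N/mm
F = k·δ = 1.1977 × 40.1 = 48.029 N

48.0 N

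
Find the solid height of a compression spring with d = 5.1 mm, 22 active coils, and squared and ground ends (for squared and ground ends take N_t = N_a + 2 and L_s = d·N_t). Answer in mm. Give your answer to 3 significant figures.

squared and ground ends: N_t = N_a + 2 = 22 + 2 = 24
L_s = d·N_t = 5.1 × 24 = 122.4 mm

122 mm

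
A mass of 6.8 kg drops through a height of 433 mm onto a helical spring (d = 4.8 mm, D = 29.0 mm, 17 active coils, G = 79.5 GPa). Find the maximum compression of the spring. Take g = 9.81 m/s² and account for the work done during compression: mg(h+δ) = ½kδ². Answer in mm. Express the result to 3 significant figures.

k = Gd⁴/(8D³N_a) = (79.5×10³)(4.8⁴)/(8·29.0³·17) = 12.723 N/mm
W = mg = 6.8 × 9.81 = 66.708 N
½kδ² − Wδ − Wh = 0 → δ = (W + √(W² + 2kWh))/k
δ = (66.708 + √(4450 + 735013))/12.723 = (66.708 + 859.92)/12.723 = 72.829 mm

72.8 mm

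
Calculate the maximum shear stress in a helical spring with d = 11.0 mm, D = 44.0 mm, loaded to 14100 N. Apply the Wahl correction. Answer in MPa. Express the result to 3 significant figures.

1670 MPa

Spring index C = D/d = 44.0/11.0 = 4.0000
K_W = (4C−1)/(4C−4) + 0.615/C = 15.000/12.000 + 0.1537 = 1.4038
τ₀ = 8FD/(πd³) = 8·14100·44.0/(π·11.0³) = 4.9632e+06/4181.5 = 1187 MPa
τ_max = K·τ₀ = 1.4038 × 1187 = 1666.2 MPa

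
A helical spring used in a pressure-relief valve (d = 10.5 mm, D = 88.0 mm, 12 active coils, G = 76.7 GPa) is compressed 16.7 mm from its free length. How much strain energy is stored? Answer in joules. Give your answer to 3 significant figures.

k = Gd⁴/(8D³N_a) = (76.7×10³)(10.5⁴)/(8·88.0³·12) = 14.251 N/mm
U = ½kδ² = 0.5 × 14.251 × 16.7² = 1987.2 N·mm = 1.9872 J

1.99 J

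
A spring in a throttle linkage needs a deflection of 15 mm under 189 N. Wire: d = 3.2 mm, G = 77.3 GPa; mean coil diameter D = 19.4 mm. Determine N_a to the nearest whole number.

Required rate k = F/δ = 189/15 = 12.6 N/mm
N_a = Gd⁴/(8D³k) = (77.3×10³ × 3.2⁴)/(8 × 19.4³ × 12.6)
    = 8.10549e+06 / 735980 = 11.01 → 11 coils

11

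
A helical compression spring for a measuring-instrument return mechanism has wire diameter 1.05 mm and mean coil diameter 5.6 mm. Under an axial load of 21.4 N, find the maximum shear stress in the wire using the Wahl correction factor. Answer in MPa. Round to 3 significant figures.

340 MPa

Spring index C = D/d = 5.6/1.05 = 5.3333
K_W = (4C−1)/(4C−4) + 0.615/C = 20.333/17.333 + 0.1153 = 1.2884
τ₀ = 8FD/(πd³) = 8·21.4·5.6/(π·1.05³) = 958.72/3.6368 = 263.62 MPa
τ_max = K·τ₀ = 1.2884 × 263.62 = 339.64 MPa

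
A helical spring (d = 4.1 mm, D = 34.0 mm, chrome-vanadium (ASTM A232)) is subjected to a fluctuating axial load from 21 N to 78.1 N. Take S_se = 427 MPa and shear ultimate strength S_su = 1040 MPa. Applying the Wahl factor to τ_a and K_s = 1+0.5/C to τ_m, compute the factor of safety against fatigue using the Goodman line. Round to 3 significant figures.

C = D/d = 34.0/4.1 = 8.2927; K_W = (4C−1)/(4C−4)+0.615/C = 1.1770; K_s = 1+0.5/C = 1.0603
F_a = (F_max−F_min)/2 = 28.55 N; F_m = (F_max+F_min)/2 = 49.55 N
τ_a = K_W·8F_aD/(πd³) = 1.1770 × 35.865 = 42.214 MPa
τ_m = K_s·8F_mD/(πd³) = 1.0603 × 62.246 = 65.999 MPa
Goodman: 1/n_f = τ_a/S_se + τ_m/S_su = 42.214/427 + 65.999/1040 = 0.09886 + 0.06346 = 0.16232
n_f = 1/0.16232 = 6.161

6.16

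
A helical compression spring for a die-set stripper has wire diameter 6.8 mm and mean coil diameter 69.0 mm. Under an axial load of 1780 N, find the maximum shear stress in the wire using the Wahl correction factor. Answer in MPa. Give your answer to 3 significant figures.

1140 MPa

Spring index C = D/d = 69.0/6.8 = 10.1471
K_W = (4C−1)/(4C−4) + 0.615/C = 39.588/36.588 + 0.0606 = 1.1426
τ₀ = 8FD/(πd³) = 8·1780·69.0/(π·6.8³) = 982560/987.82 = 994.68 MPa
τ_max = K·τ₀ = 1.1426 × 994.68 = 1136.5 MPa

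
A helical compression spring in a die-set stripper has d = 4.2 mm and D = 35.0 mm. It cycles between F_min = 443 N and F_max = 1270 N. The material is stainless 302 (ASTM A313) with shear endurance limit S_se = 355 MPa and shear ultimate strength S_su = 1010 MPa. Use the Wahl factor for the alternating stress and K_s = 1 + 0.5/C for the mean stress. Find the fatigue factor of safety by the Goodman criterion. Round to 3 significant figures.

C = D/d = 35.0/4.2 = 8.3333; K_W = (4C−1)/(4C−4)+0.615/C = 1.1761; K_s = 1+0.5/C = 1.0600
F_a = (F_max−F_min)/2 = 413.5 N; F_m = (F_max+F_min)/2 = 856.5 N
τ_a = K_W·8F_aD/(πd³) = 1.1761 × 497.43 = 585.02 MPa
τ_m = K_s·8F_mD/(πd³) = 1.0600 × 1030.4 = 1092.2 MPa
Goodman: 1/n_f = τ_a/S_se + τ_m/S_su = 585.02/355 + 1092.2/1010 = 1.64794 + 1.08136 = 2.7293
n_f = 1/2.7293 = 0.3664

0.366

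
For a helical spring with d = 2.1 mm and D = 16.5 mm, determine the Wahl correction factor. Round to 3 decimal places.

1.188

C = D/d = 16.5/2.1 = 7.8571
K_W = (4C−1)/(4C−4) + 0.615/C = 30.429/27.429 + 0.0783 = 1.1876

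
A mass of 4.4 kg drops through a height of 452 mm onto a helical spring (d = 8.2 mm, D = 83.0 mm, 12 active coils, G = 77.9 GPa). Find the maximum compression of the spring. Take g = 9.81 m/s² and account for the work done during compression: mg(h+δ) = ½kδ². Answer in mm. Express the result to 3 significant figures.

85.0 mm

k = Gd⁴/(8D³N_a) = (77.9×10³)(8.2⁴)/(8·83.0³·12) = 6.4163 N/mm
W = mg = 4.4 × 9.81 = 43.164 N
½kδ² − Wδ − Wh = 0 → δ = (W + √(W² + 2kWh))/k
δ = (43.164 + √(1863.1 + 250367))/6.4163 = (43.164 + 502.23)/6.4163 = 85 mm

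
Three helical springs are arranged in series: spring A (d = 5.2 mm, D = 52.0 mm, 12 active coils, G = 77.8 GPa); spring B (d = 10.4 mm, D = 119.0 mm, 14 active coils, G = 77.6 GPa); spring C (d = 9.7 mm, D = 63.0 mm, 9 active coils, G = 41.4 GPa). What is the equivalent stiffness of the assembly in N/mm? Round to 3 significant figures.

2.02 N/mm

k_A = Gd⁴/(8D³N_a) = (77.8×10³)(5.2⁴)/(8·52.0³·12) = 4.2142 N/mm
k_B = Gd⁴/(8D³N_a) = (77.6×10³)(10.4⁴)/(8·119.0³·14) = 4.8099 N/mm
k_C = Gd⁴/(8D³N_a) = (41.4×10³)(9.7⁴)/(8·63.0³·9) = 20.358 N/mm
Series: 1/k_eq = 1/4.2142 + 1/4.8099 + 1/20.358 = 0.49432; k_eq = 2.023 N/mm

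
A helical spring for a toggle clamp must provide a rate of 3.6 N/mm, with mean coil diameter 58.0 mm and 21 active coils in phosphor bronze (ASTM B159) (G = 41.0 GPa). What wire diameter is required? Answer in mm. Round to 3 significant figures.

d = (8D³N_a·k / G)^(1/4) = (8·58.0³·21·3.6 / (41.0×10³))^0.25
  = (2878.1)^0.25 = 7.3245 mm

7.32 mm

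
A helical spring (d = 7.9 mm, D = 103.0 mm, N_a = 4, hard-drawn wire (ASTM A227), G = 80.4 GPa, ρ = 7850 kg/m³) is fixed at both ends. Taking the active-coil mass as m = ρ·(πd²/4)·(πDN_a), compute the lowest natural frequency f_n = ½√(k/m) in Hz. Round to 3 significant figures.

k = Gd⁴/(8D³N_a) = (80.4×10³)(7.9⁴)/(8·103.0³·4) = 8.9558 N/mm = 8955.8 N/m
Wire length L = πDN_a = π·103.0·4 = 1294.3 mm
m = ρ·(πd²/4)·L = 7850 × 49.017×10⁻⁶ m² × 1.2943 m = 0.49804 kg
f_n = ½√(k/m) = 0.5·√(8955.8/0.49804) = 0.5·√(17982) = 67.049 Hz

67.0 Hz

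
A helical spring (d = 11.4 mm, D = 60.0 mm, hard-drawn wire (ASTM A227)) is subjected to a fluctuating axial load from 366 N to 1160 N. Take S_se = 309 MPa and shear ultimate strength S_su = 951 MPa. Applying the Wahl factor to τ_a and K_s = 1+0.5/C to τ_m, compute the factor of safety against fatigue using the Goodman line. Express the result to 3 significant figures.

3.82

C = D/d = 60.0/11.4 = 5.2632; K_W = (4C−1)/(4C−4)+0.615/C = 1.2928; K_s = 1+0.5/C = 1.0950
F_a = (F_max−F_min)/2 = 397 N; F_m = (F_max+F_min)/2 = 763 N
τ_a = K_W·8F_aD/(πd³) = 1.2928 × 40.942 = 52.929 MPa
τ_m = K_s·8F_mD/(πd³) = 1.0950 × 78.687 = 86.162 MPa
Goodman: 1/n_f = τ_a/S_se + τ_m/S_su = 52.929/309 + 86.162/951 = 0.17129 + 0.09060 = 0.26189
n_f = 1/0.26189 = 3.818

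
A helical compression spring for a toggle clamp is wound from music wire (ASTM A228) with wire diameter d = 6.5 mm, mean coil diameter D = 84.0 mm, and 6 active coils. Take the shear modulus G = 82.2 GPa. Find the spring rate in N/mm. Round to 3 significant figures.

5.16 N/mm

k = Gd⁴/(8D³N_a) = (82.2×10³ × 6.5⁴) / (8 × 84.0³ × 6)
  = 1.46732e+08 / 2.84498e+07 = 5.1576 N/mm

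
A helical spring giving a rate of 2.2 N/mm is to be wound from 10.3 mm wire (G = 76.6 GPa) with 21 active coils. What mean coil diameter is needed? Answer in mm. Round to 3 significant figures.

133 mm

D = (Gd⁴/(8N_a·k))^(1/3) = (76.6×10³·10.3⁴/(8·21·2.2))^(1/3)
  = (2.33263e+06)^(1/3) = 132.6219 mm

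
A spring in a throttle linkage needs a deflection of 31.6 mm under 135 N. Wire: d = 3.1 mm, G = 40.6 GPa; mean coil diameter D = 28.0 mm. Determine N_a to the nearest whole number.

5

Required rate k = F/δ = 135/31.6 = 4.2722 N/mm
N_a = Gd⁴/(8D³k) = (40.6×10³ × 3.1⁴)/(8 × 28.0³ × 4.2722)
    = 3.7495e+06 / 750258 = 4.998 → 5 coils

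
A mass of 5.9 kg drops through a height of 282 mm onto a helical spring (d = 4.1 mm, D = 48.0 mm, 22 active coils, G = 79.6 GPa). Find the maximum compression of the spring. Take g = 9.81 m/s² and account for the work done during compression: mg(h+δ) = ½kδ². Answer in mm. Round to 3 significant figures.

225 mm

k = Gd⁴/(8D³N_a) = (79.6×10³)(4.1⁴)/(8·48.0³·22) = 1.1556 N/mm
W = mg = 5.9 × 9.81 = 57.879 N
½kδ² − Wδ − Wh = 0 → δ = (W + √(W² + 2kWh))/k
δ = (57.879 + √(3350 + 37723.5))/1.1556 = (57.879 + 202.67)/1.1556 = 225.46 mm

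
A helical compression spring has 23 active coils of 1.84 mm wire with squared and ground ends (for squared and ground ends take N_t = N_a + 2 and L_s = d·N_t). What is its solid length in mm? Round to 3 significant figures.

squared and ground ends: N_t = N_a + 2 = 23 + 2 = 25
L_s = d·N_t = 1.84 × 25 = 46 mm

46.0 mm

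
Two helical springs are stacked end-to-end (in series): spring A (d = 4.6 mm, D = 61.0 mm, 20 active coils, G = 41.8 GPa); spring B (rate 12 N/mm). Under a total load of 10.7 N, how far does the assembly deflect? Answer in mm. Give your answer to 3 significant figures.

k_A = Gd⁴/(8D³N_a) = (41.8×10³)(4.6⁴)/(8·61.0³·20) = 0.51535 N/mm
Series: 1/k_eq = 1/0.51535 + 1/12 = 2.0238; k_eq = 0.49412 N/mm
δ = F/k_eq = 10.7/0.49412 = 21.654 mm

21.7 mm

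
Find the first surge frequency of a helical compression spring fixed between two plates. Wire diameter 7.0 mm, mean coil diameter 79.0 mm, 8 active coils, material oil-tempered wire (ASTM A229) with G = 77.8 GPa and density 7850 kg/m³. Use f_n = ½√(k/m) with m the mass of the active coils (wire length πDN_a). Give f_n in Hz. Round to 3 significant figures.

49.7 Hz

k = Gd⁴/(8D³N_a) = (77.8×10³)(7.0⁴)/(8·79.0³·8) = 5.9198 N/mm = 5919.8 N/m
Wire length L = πDN_a = π·79.0·8 = 1985.5 mm
m = ρ·(πd²/4)·L = 7850 × 38.485×10⁻⁶ m² × 1.9855 m = 0.59982 kg
f_n = ½√(k/m) = 0.5·√(5919.8/0.59982) = 0.5·√(9869.3) = 49.672 Hz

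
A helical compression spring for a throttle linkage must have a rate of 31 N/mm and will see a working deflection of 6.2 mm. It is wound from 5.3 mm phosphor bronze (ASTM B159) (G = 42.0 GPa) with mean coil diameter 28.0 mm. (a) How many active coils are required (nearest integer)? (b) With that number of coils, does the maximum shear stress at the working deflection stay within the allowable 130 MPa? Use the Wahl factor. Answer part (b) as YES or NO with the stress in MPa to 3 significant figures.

N_a = Gd⁴/(8D³k) = (42.0×10³)(5.3⁴)/(8·28.0³·31) = 6.087 → N_a = 6
Actual rate k = Gd⁴/(8D³·6) = 31.451 N/mm
Working load F = kδ = 31.451·6.2 = 195 N
C = 28.0/5.3 = 5.2830; K_W = (4C−1)/(4C−4)+0.615/C = 1.2915
τ_max = K_W·8FD/(πd³) = 1.2915·93.39 = 120.61 MPa
τ_max ≤ 130 MPa → acceptable

(a) 6 coils; (b) YES, τ_max = 121 MPa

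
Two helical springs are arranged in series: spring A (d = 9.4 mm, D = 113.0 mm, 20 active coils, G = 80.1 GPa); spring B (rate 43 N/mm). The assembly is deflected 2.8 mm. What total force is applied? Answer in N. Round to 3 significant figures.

7.14 N

k_A = Gd⁴/(8D³N_a) = (80.1×10³)(9.4⁴)/(8·113.0³·20) = 2.7089 N/mm
Series: 1/k_eq = 1/2.7089 + 1/43 = 0.39241; k_eq = 2.5483 N/mm
F = k_eq·δ = 2.5483·2.8 = 7.1353 N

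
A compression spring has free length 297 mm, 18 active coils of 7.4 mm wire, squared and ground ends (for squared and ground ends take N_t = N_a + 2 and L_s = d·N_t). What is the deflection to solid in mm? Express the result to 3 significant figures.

149 mm

N_t = 20; L_s = 7.4·20 = 148 mm
δ_solid = L₀ − L_s = 297 − 148 = 149 mm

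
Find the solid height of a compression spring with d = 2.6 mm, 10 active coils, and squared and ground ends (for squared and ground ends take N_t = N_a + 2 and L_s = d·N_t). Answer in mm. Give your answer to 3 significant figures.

squared and ground ends: N_t = N_a + 2 = 10 + 2 = 12
L_s = d·N_t = 2.6 × 12 = 31.2 mm

31.2 mm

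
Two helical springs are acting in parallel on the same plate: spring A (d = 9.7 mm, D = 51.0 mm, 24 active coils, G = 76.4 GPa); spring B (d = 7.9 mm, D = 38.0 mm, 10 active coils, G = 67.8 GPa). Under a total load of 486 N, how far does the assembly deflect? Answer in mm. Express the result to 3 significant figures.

5.60 mm

k_A = Gd⁴/(8D³N_a) = (76.4×10³)(9.7⁴)/(8·51.0³·24) = 26.556 N/mm
k_B = Gd⁴/(8D³N_a) = (67.8×10³)(7.9⁴)/(8·38.0³·10) = 60.159 N/mm
Parallel: k_eq = 26.556 + 60.159 = 86.715 N/mm
δ = F/k_eq = 486/86.715 = 5.6046 mm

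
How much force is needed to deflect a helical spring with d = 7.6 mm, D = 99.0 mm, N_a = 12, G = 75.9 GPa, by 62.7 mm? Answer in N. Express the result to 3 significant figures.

170 N

k = Gd⁴/(8D³N_a) = (75.9×10³)(7.6⁴)/(8·99.0³·12) = 2.7184 N/mm
F = k·δ = 2.7184 × 62.7 = 170.45 N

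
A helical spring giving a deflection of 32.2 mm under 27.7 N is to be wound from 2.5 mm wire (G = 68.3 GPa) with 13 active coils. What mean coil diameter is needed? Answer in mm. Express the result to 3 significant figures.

31.0 mm

Required rate k = F/δ = 27.7/32.2 = 0.86025 N/mm
D = (Gd⁴/(8N_a·k))^(1/3) = (68.3×10³·2.5⁴/(8·13·0.86025))^(1/3)
  = (29821.1)^(1/3) = 31.0104 mm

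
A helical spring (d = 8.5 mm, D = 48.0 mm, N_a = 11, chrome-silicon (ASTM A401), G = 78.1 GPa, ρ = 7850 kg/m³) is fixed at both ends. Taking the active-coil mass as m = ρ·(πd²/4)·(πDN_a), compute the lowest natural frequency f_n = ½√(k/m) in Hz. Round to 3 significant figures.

k = Gd⁴/(8D³N_a) = (78.1×10³)(8.5⁴)/(8·48.0³·11) = 41.891 N/mm = 41891 N/m
Wire length L = πDN_a = π·48.0·11 = 1658.8 mm
m = ρ·(πd²/4)·L = 7850 × 56.745×10⁻⁶ m² × 1.6588 m = 0.73889 kg
f_n = ½√(k/m) = 0.5·√(41891/0.73889) = 0.5·√(56694) = 119.05 Hz

119 Hz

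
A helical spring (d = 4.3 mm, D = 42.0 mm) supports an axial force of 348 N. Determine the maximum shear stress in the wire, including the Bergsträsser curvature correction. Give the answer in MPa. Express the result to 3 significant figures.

Spring index C = D/d = 42.0/4.3 = 9.7674
K_B = (4C+2)/(4C−3) = 41.070/36.070 = 1.1386
τ₀ = 8FD/(πd³) = 8·348·42.0/(π·4.3³) = 116928/249.78 = 468.13 MPa
τ_max = K·τ₀ = 1.1386 × 468.13 = 533.02 MPa

533 MPa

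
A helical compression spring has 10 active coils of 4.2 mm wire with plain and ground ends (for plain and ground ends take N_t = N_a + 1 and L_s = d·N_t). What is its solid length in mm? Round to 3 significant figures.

46.2 mm

plain and ground ends: N_t = N_a + 1 = 10 + 1 = 11
L_s = d·N_t = 4.2 × 11 = 46.2 mm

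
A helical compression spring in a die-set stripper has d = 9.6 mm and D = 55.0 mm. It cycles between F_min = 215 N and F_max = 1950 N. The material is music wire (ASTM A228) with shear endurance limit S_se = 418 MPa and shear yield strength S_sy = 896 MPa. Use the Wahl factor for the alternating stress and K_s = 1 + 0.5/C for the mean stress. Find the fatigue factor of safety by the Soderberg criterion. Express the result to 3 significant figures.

C = D/d = 55.0/9.6 = 5.7292; K_W = (4C−1)/(4C−4)+0.615/C = 1.2659; K_s = 1+0.5/C = 1.0873
F_a = (F_max−F_min)/2 = 867.5 N; F_m = (F_max+F_min)/2 = 1082.5 N
τ_a = K_W·8F_aD/(πd³) = 1.2659 × 137.33 = 173.85 MPa
τ_m = K_s·8F_mD/(πd³) = 1.0873 × 171.36 = 186.32 MPa
Soderberg: 1/n_f = τ_a/S_se + τ_m/S_sy = 173.85/418 + 186.32/896 = 0.41590 + 0.20794 = 0.62385
n_f = 1/0.62385 = 1.603

1.60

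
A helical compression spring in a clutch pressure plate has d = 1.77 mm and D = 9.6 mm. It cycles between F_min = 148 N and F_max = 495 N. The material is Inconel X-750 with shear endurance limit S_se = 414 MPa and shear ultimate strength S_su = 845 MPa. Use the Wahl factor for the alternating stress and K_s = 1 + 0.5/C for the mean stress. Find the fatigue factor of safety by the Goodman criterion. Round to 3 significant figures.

0.238

C = D/d = 9.6/1.77 = 5.4237; K_W = (4C−1)/(4C−4)+0.615/C = 1.2829; K_s = 1+0.5/C = 1.0922
F_a = (F_max−F_min)/2 = 173.5 N; F_m = (F_max+F_min)/2 = 321.5 N
τ_a = K_W·8F_aD/(πd³) = 1.2829 × 764.88 = 981.28 MPa
τ_m = K_s·8F_mD/(πd³) = 1.0922 × 1417.3 = 1548 MPa
Goodman: 1/n_f = τ_a/S_se + τ_m/S_su = 981.28/414 + 1548/845 = 2.37025 + 1.83195 = 4.2022
n_f = 1/4.2022 = 0.238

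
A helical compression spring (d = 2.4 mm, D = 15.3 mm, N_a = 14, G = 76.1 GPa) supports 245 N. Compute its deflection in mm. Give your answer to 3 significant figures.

k = Gd⁴/(8D³N_a) = (76.1×10³)(2.4⁴)/(8·15.3³·14) = 6.2942 N/mm
δ = F/k = 245 / 6.2942 = 38.925 mm

38.9 mm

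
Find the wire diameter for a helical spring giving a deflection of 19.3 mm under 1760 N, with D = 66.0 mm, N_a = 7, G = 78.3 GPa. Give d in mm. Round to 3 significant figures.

Required rate k = F/δ = 1760/19.3 = 91.192 N/mm
d = (8D³N_a·k / G)^(1/4) = (8·66.0³·7·91.192 / (78.3×10³))^0.25
  = (18751)^0.25 = 11.7018 mm

11.7 mm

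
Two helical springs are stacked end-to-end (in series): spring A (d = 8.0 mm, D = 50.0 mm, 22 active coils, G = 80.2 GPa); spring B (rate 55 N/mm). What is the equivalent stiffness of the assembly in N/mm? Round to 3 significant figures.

k_A = Gd⁴/(8D³N_a) = (80.2×10³)(8.0⁴)/(8·50.0³·22) = 14.932 N/mm
Series: 1/k_eq = 1/14.932 + 1/55 = 0.085153; k_eq = 11.744 N/mm

11.7 N/mm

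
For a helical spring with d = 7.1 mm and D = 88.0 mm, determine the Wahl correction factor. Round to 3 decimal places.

C = D/d = 88.0/7.1 = 12.3944
K_W = (4C−1)/(4C−4) + 0.615/C = 48.577/45.577 + 0.0496 = 1.1154

1.115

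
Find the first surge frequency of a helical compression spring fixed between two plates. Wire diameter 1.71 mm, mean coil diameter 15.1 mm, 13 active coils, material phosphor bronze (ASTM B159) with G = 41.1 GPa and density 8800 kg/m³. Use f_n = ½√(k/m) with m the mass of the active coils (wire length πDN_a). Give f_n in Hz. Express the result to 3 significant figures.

140 Hz

k = Gd⁴/(8D³N_a) = (41.1×10³)(1.71⁴)/(8·15.1³·13) = 0.98144 N/mm = 981.44 N/m
Wire length L = πDN_a = π·15.1·13 = 616.69 mm
m = ρ·(πd²/4)·L = 8800 × 2.2966×10⁻⁶ m² × 0.61669 m = 0.012463 kg
f_n = ½√(k/m) = 0.5·√(981.44/0.012463) = 0.5·√(78746) = 140.31 Hz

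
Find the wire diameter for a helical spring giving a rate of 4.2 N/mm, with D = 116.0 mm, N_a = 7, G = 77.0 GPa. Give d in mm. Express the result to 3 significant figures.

d = (8D³N_a·k / G)^(1/4) = (8·116.0³·7·4.2 / (77.0×10³))^0.25
  = (4767.8)^0.25 = 8.3096 mm

8.31 mm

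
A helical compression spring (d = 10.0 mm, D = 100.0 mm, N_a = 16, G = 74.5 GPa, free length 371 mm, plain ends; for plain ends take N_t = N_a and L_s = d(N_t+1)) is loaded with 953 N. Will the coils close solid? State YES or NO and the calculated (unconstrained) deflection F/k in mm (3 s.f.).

k = Gd⁴/(8D³N_a) = (74.5×10³)(10.0⁴)/(8·100.0³·16) = 5.8203 N/mm
N_t = 16; L_s = 10.0·17 = 170 mm; δ_solid = L₀ − L_s = 371 − 170 = 201 mm
δ = F/k = 953/5.8203 = 163.74 mm
δ < δ_solid → spring does not go solid

NO, δ = 164 mm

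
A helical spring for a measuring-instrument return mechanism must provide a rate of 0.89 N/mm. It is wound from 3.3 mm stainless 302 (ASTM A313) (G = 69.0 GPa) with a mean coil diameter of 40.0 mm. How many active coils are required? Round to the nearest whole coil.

18

N_a = Gd⁴/(8D³k) = (69.0×10³ × 3.3⁴)/(8 × 40.0³ × 0.89)
    = 8.18285e+06 / 455680 = 17.96 → 18 coils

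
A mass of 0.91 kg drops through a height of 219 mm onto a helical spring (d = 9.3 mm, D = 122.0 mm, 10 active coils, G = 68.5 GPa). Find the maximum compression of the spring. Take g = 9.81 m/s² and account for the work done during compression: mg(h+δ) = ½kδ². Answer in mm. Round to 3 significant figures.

35.9 mm

k = Gd⁴/(8D³N_a) = (68.5×10³)(9.3⁴)/(8·122.0³·10) = 3.5274 N/mm
W = mg = 0.91 × 9.81 = 8.9271 N
½kδ² − Wδ − Wh = 0 → δ = (W + √(W² + 2kWh))/k
δ = (8.9271 + √(79.693 + 13792.3))/3.5274 = (8.9271 + 117.78)/3.5274 = 35.921 mm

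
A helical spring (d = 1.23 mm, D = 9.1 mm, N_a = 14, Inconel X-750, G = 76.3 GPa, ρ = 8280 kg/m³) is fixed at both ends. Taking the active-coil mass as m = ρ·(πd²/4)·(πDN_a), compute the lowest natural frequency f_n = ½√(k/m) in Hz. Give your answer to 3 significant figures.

362 Hz

k = Gd⁴/(8D³N_a) = (76.3×10³)(1.23⁴)/(8·9.1³·14) = 2.0692 N/mm = 2069.2 N/m
Wire length L = πDN_a = π·9.1·14 = 400.24 mm
m = ρ·(πd²/4)·L = 8280 × 1.1882×10⁻⁶ m² × 0.40024 m = 0.0039378 kg
f_n = ½√(k/m) = 0.5·√(2069.2/0.0039378) = 0.5·√(5.2548e+05) = 362.45 Hz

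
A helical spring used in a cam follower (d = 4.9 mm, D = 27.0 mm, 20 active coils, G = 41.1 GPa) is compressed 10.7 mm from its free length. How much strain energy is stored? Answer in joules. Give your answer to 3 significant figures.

0.431 J

k = Gd⁴/(8D³N_a) = (41.1×10³)(4.9⁴)/(8·27.0³·20) = 7.5234 N/mm
U = ½kδ² = 0.5 × 7.5234 × 10.7² = 430.68 N·mm = 0.43068 J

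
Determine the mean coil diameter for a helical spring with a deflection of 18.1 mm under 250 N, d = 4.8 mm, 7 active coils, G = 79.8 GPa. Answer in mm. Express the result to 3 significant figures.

38.0 mm

Required rate k = F/δ = 250/18.1 = 13.812 N/mm
D = (Gd⁴/(8N_a·k))^(1/3) = (79.8×10³·4.8⁴/(8·7·13.812))^(1/3)
  = (54766.9)^(1/3) = 37.9757 mm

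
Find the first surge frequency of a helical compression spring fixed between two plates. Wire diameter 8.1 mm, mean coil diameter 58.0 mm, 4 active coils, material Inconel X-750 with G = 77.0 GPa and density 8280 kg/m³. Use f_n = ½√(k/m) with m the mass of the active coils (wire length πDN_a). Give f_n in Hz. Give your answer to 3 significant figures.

k = Gd⁴/(8D³N_a) = (77.0×10³)(8.1⁴)/(8·58.0³·4) = 53.088 N/mm = 53088 N/m
Wire length L = πDN_a = π·58.0·4 = 728.85 mm
m = ρ·(πd²/4)·L = 8280 × 51.53×10⁻⁶ m² × 0.72885 m = 0.31098 kg
f_n = ½√(k/m) = 0.5·√(53088/0.31098) = 0.5·√(1.7071e+05) = 206.59 Hz

207 Hz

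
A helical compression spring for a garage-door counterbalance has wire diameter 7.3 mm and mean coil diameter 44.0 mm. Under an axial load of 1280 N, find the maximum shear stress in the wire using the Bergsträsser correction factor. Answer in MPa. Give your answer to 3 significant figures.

456 MPa

Spring index C = D/d = 44.0/7.3 = 6.0274
K_B = (4C+2)/(4C−3) = 26.110/21.110 = 1.2369
τ₀ = 8FD/(πd³) = 8·1280·44.0/(π·7.3³) = 450560/1222.1 = 368.67 MPa
τ_max = K·τ₀ = 1.2369 × 368.67 = 455.99 MPa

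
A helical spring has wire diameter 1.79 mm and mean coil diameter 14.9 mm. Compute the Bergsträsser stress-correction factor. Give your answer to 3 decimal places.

C = D/d = 14.9/1.79 = 8.3240
K_B = (4C+2)/(4C−3) = 35.296/30.296 = 1.1650

1.165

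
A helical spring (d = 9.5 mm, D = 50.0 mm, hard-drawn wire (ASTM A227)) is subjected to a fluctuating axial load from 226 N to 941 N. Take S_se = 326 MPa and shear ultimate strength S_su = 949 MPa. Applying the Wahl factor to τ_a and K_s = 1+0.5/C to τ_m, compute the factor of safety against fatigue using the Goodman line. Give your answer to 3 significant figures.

C = D/d = 50.0/9.5 = 5.2632; K_W = (4C−1)/(4C−4)+0.615/C = 1.2928; K_s = 1+0.5/C = 1.0950
F_a = (F_max−F_min)/2 = 357.5 N; F_m = (F_max+F_min)/2 = 583.5 N
τ_a = K_W·8F_aD/(πd³) = 1.2928 × 53.09 = 68.634 MPa
τ_m = K_s·8F_mD/(πd³) = 1.0950 × 86.652 = 94.884 MPa
Goodman: 1/n_f = τ_a/S_se + τ_m/S_su = 68.634/326 + 94.884/949 = 0.21053 + 0.09998 = 0.31052
n_f = 1/0.31052 = 3.22

3.22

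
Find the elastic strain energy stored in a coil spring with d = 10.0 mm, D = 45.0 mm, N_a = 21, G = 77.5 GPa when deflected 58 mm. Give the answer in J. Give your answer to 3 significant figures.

85.1 J

k = Gd⁴/(8D³N_a) = (77.5×10³)(10.0⁴)/(8·45.0³·21) = 50.624 N/mm
U = ½kδ² = 0.5 × 50.624 × 58² = 85149 N·mm = 85.149 J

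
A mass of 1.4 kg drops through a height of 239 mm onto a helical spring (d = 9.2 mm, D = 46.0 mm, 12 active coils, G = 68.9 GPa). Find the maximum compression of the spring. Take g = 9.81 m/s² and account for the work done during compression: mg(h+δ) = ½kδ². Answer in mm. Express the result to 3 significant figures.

11.4 mm

k = Gd⁴/(8D³N_a) = (68.9×10³)(9.2⁴)/(8·46.0³·12) = 52.823 N/mm
W = mg = 1.4 × 9.81 = 13.734 N
½kδ² − Wδ − Wh = 0 → δ = (W + √(W² + 2kWh))/k
δ = (13.734 + √(188.62 + 346777))/52.823 = (13.734 + 589.04)/52.823 = 11.411 mm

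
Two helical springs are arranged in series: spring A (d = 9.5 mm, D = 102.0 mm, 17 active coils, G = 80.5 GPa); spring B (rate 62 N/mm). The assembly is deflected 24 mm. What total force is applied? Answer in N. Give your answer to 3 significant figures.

102 N

k_A = Gd⁴/(8D³N_a) = (80.5×10³)(9.5⁴)/(8·102.0³·17) = 4.5431 N/mm
Series: 1/k_eq = 1/4.5431 + 1/62 = 0.23624; k_eq = 4.2329 N/mm
F = k_eq·δ = 4.2329·24 = 101.59 N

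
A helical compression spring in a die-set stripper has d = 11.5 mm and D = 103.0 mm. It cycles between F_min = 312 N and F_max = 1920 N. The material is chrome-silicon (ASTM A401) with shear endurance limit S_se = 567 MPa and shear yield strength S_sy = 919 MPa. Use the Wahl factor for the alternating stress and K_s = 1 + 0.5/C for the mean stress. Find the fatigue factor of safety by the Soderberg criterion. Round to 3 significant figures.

C = D/d = 103.0/11.5 = 8.9565; K_W = (4C−1)/(4C−4)+0.615/C = 1.1629; K_s = 1+0.5/C = 1.0558
F_a = (F_max−F_min)/2 = 804 N; F_m = (F_max+F_min)/2 = 1116 N
τ_a = K_W·8F_aD/(πd³) = 1.1629 × 138.66 = 161.25 MPa
τ_m = K_s·8F_mD/(πd³) = 1.0558 × 192.46 = 203.21 MPa
Soderberg: 1/n_f = τ_a/S_se + τ_m/S_sy = 161.25/567 + 203.21/919 = 0.28439 + 0.22112 = 0.5055
n_f = 1/0.5055 = 1.978

1.98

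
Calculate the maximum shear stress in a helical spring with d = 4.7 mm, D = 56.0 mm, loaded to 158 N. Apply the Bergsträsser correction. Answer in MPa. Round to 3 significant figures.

241 MPa

Spring index C = D/d = 56.0/4.7 = 11.9149
K_B = (4C+2)/(4C−3) = 49.660/44.660 = 1.1120
τ₀ = 8FD/(πd³) = 8·158·56.0/(π·4.7³) = 70784/326.17 = 217.02 MPa
τ_max = K·τ₀ = 1.1120 × 217.02 = 241.31 MPa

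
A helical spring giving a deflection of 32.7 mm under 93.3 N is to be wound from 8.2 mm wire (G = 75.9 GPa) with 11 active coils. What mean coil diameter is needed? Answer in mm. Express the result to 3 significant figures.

Required rate k = F/δ = 93.3/32.7 = 2.8532 N/mm
D = (Gd⁴/(8N_a·k))^(1/3) = (75.9×10³·8.2⁴/(8·11·2.8532))^(1/3)
  = (1.36672e+06)^(1/3) = 110.9754 mm

111 mm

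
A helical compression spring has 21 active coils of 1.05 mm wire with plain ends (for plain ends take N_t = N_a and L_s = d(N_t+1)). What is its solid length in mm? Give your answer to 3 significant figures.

plain ends: N_t = N_a = 21
L_s = d·(N_t+1) = 1.05 × 22 = 23.1 mm

23.1 mm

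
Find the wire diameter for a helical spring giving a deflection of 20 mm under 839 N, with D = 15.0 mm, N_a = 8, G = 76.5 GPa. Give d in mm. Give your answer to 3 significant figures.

3.30 mm

Required rate k = F/δ = 839/20 = 41.95 N/mm
d = (8D³N_a·k / G)^(1/4) = (8·15.0³·8·41.95 / (76.5×10³))^0.25
  = (118.45)^0.25 = 3.2990 mm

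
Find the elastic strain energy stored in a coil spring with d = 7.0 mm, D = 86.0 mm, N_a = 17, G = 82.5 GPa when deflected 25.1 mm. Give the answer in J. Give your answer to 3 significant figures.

k = Gd⁴/(8D³N_a) = (82.5×10³)(7.0⁴)/(8·86.0³·17) = 2.2899 N/mm
U = ½kδ² = 0.5 × 2.2899 × 25.1² = 721.32 N·mm = 0.72132 J

0.721 J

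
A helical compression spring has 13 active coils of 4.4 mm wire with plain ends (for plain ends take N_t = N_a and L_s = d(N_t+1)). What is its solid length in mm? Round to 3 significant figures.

plain ends: N_t = N_a = 13
L_s = d·(N_t+1) = 4.4 × 14 = 61.6 mm

61.6 mm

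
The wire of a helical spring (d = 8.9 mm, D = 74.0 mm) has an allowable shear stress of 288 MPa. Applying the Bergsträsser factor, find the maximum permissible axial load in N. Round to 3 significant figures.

C = D/d = 74.0/8.9 = 8.3146
K_B = (4C+2)/(4C−3) = 35.258/30.258 = 1.1652
τ_max = K·8FD/(πd³) → F_max = τ_allow·πd³/(8DK)
F_max = 288·π·8.9³/(8·74.0·1.1652) = 6.3784e+05/689.82 = 924.64 N

925 N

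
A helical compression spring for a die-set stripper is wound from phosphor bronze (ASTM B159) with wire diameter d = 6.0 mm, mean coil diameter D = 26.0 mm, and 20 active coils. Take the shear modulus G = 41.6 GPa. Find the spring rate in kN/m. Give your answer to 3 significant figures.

19.2 kN/m

k = Gd⁴/(8D³N_a) = (41.6×10³ × 6.0⁴) / (8 × 26.0³ × 20)
  = 5.39136e+07 / 2.81216e+06 = 19.172 N/mm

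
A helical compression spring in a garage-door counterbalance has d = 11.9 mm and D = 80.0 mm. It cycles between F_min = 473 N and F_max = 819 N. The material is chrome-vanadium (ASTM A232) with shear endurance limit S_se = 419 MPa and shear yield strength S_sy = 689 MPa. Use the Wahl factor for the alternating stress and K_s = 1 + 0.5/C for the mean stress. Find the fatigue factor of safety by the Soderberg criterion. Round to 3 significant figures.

5.47

C = D/d = 80.0/11.9 = 6.7227; K_W = (4C−1)/(4C−4)+0.615/C = 1.2225; K_s = 1+0.5/C = 1.0744
F_a = (F_max−F_min)/2 = 173 N; F_m = (F_max+F_min)/2 = 646 N
τ_a = K_W·8F_aD/(πd³) = 1.2225 × 20.914 = 25.568 MPa
τ_m = K_s·8F_mD/(πd³) = 1.0744 × 78.095 = 83.903 MPa
Soderberg: 1/n_f = τ_a/S_se + τ_m/S_sy = 25.568/419 + 83.903/689 = 0.06102 + 0.12178 = 0.1828
n_f = 1/0.1828 = 5.471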